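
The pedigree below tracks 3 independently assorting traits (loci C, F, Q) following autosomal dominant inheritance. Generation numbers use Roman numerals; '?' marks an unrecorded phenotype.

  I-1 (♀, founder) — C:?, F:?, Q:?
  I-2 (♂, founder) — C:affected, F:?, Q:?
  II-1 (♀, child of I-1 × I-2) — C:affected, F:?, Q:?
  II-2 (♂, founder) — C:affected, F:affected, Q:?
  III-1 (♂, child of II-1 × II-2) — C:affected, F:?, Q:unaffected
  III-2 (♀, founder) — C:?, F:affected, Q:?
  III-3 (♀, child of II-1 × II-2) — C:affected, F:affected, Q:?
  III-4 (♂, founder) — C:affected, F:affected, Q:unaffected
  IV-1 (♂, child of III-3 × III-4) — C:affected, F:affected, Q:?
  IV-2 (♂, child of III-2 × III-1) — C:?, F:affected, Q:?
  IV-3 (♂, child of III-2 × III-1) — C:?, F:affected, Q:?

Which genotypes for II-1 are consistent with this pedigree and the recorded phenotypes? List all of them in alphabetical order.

C/I-1 ? ·: cc|Cc|CC
C/I-2 aff ·: Cc|CC
C/II-1 aff I-1×I-2: Cc|CC
C/II-2 aff ·: Cc|CC
C/III-1 aff II-1×II-2: Cc|CC
C/III-2 ? ·: cc|Cc|CC
C/III-3 aff II-1×II-2: Cc|CC
C/III-4 aff ·: Cc|CC
C/IV-1 aff III-3×III-4: Cc|CC
C/IV-2 ? III-2×III-1: cc|Cc|CC
C/IV-3 ? III-2×III-1: cc|Cc|CC
⇒ C over [I-1,I-2,II-1,II-2,III-1,III-2,III-3,III-4,IV-1,IV-2,IV-3]: 2326 consistent
F/I-1 ? ·: ff|Ff|FF
F/I-2 ? ·: ff|Ff|FF
F/II-1 ? I-1×I-2: ff|Ff|FF
F/II-2 aff ·: Ff|FF
F/III-1 ? II-1×II-2: ff|Ff|FF
F/III-2 aff ·: Ff|FF
F/III-3 aff II-1×II-2: Ff|FF
F/III-4 aff ·: Ff|FF
F/IV-1 aff III-3×III-4: Ff|FF
F/IV-2 aff III-2×III-1: Ff|FF
F/IV-3 aff III-2×III-1: Ff|FF
⇒ F over [I-1,I-2,II-1,II-2,III-1,III-2,III-3,III-4,IV-1,IV-2,IV-3]: 2084 consistent
Q/I-1 ? ·: qq|Qq|QQ
Q/I-2 ? ·: qq|Qq|QQ
Q/II-1 ? I-1×I-2: qq|Qq
Q/II-2 ? ·: qq|Qq
Q/III-1 un II-1×II-2: qq
Q/III-2 ? ·: qq|Qq|QQ
Q/III-3 ? II-1×II-2: qq|Qq|QQ
Q/III-4 un ·: qq
Q/IV-1 ? III-3×III-4: qq|Qq
Q/IV-2 ? III-2×III-1: qq|Qq
Q/IV-3 ? III-2×III-1: qq|Qq
⇒ Q over [I-1,I-2,II-1,II-2,III-1,III-2,III-3,III-4,IV-1,IV-2,IV-3]: 390 consistent

II-1 ∈ {CC FF Qq, CC FF qq, CC Ff Qq, CC Ff qq, CC ff Qq, CC ff qq, Cc FF Qq, Cc FF qq, Cc Ff Qq, Cc Ff qq, Cc ff Qq, Cc ff qq}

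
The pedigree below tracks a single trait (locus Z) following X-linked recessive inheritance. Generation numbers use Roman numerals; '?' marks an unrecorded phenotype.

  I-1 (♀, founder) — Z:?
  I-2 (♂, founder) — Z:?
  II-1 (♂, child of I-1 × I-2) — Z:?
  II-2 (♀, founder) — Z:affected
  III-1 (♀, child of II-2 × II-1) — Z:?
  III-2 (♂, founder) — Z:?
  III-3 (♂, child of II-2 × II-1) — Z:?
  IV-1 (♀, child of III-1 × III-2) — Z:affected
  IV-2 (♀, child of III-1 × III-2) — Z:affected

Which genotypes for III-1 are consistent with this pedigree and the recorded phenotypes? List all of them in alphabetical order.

Z/I-1 ? ·: X^ZX^Z|X^ZX^z|X^zX^z
Z/I-2 ? ·: X^ZY|X^zY
Z/II-1 ? I-1×I-2: X^ZY|X^zY
Z/II-2 aff ·: X^zX^z
Z/III-1 ? II-2×II-1: X^ZX^z|X^zX^z
Z/III-2 ? ·: X^zY
Z/III-3 ? II-2×II-1: X^zY
Z/IV-1 aff III-1×III-2: X^zX^z
Z/IV-2 aff III-1×III-2: X^zX^z
⇒ Z over [I-1,I-2,II-1,II-2,III-1,III-2,III-3,IV-1,IV-2]: 8 consistent

III-1 ∈ {X^ZX^z, X^zX^z}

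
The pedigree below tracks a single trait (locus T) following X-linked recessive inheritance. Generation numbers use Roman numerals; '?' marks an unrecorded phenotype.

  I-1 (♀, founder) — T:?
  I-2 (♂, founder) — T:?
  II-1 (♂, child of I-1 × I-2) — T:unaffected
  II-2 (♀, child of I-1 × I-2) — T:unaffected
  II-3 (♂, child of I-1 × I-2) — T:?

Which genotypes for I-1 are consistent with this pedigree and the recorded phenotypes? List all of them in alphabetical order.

I-1 ∈ {X^TX^T, X^TX^t}

T/I-1 ? ·: X^TX^T|X^TX^t
T/I-2 ? ·: X^TY|X^tY
T/II-1 un I-1×I-2: X^TY
T/II-2 un I-1×I-2: X^TX^T|X^TX^t
T/II-3 ? I-1×I-2: X^TY|X^tY
⇒ T over [I-1,I-2,II-1,II-2,II-3]: 8 consistent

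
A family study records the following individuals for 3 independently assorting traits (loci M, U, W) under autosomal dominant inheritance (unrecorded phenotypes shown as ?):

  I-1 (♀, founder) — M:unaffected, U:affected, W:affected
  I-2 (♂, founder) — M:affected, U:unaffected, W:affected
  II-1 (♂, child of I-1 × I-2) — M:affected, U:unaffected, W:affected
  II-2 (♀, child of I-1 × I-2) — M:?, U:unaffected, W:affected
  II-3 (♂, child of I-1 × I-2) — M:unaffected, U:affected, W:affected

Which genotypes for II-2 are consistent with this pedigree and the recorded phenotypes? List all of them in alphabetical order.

M/I-1 un ·: mm
M/I-2 aff ·: Mm
M/II-1 aff I-1×I-2: Mm
M/II-2 ? I-1×I-2: mm|Mm
M/II-3 un I-1×I-2: mm
⇒ M over [I-1,I-2,II-1,II-2,II-3]: 2 consistent
U/I-1 aff ·: Uu
U/I-2 un ·: uu
U/II-1 un I-1×I-2: uu
U/II-2 un I-1×I-2: uu
U/II-3 aff I-1×I-2: Uu
⇒ U over [I-1,I-2,II-1,II-2,II-3]: 1 consistent
W/I-1 aff ·: Ww|WW
W/I-2 aff ·: Ww|WW
W/II-1 aff I-1×I-2: Ww|WW
W/II-2 aff I-1×I-2: Ww|WW
W/II-3 aff I-1×I-2: Ww|WW
⇒ W over [I-1,I-2,II-1,II-2,II-3]: 25 consistent

II-2 ∈ {Mm uu WW, Mm uu Ww, mm uu WW, mm uu Ww}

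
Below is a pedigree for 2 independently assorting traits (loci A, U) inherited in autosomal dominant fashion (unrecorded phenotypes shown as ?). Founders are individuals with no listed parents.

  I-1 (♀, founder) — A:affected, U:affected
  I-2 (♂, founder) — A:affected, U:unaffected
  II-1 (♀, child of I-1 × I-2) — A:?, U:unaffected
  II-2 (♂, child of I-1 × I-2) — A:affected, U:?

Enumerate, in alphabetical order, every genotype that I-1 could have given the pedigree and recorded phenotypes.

I-1 ∈ {AA Uu, Aa Uu}

A/I-1 aff ·: Aa|AA
A/I-2 aff ·: Aa|AA
A/II-1 ? I-1×I-2: aa|Aa|AA
A/II-2 aff I-1×I-2: Aa|AA
⇒ A over [I-1,I-2,II-1,II-2]: 15 consistent
U/I-1 aff ·: Uu
U/I-2 un ·: uu
U/II-1 un I-1×I-2: uu
U/II-2 ? I-1×I-2: uu|Uu
⇒ U over [I-1,I-2,II-1,II-2]: 2 consistent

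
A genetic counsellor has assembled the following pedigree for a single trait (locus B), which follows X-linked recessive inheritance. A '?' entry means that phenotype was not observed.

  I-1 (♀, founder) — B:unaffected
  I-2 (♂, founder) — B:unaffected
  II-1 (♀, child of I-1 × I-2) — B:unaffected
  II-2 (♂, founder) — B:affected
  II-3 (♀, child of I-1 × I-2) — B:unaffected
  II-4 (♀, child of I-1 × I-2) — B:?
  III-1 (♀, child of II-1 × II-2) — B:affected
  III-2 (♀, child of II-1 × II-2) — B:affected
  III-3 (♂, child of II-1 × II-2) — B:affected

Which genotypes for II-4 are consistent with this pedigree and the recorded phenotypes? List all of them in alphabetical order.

II-4 ∈ {X^BX^B, X^BX^b}

B/I-1 un ·: X^BX^b
B/I-2 un ·: X^BY
B/II-1 un I-1×I-2: X^BX^b
B/II-2 aff ·: X^bY
B/II-3 un I-1×I-2: X^BX^B|X^BX^b
B/II-4 ? I-1×I-2: X^BX^B|X^BX^b
B/III-1 aff II-1×II-2: X^bX^b
B/III-2 aff II-1×II-2: X^bX^b
B/III-3 aff II-1×II-2: X^bY
⇒ B over [I-1,I-2,II-1,II-2,II-3,II-4,III-1,III-2,III-3]: 4 consistent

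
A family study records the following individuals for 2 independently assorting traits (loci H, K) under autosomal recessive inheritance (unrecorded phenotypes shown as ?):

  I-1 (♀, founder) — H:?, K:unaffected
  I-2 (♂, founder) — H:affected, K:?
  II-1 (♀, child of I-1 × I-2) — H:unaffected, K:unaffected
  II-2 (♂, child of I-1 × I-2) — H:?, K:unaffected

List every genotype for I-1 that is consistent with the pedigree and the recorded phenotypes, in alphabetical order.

I-1 ∈ {HH KK, HH Kk, Hh KK, Hh Kk}

H/I-1 ? ·: HH|Hh
H/I-2 aff ·: hh
H/II-1 un I-1×I-2: Hh
H/II-2 ? I-1×I-2: Hh|hh
⇒ H over [I-1,I-2,II-1,II-2]: 3 consistent
K/I-1 un ·: KK|Kk
K/I-2 ? ·: KK|Kk|kk
K/II-1 un I-1×I-2: KK|Kk
K/II-2 un I-1×I-2: KK|Kk
⇒ K over [I-1,I-2,II-1,II-2]: 15 consistent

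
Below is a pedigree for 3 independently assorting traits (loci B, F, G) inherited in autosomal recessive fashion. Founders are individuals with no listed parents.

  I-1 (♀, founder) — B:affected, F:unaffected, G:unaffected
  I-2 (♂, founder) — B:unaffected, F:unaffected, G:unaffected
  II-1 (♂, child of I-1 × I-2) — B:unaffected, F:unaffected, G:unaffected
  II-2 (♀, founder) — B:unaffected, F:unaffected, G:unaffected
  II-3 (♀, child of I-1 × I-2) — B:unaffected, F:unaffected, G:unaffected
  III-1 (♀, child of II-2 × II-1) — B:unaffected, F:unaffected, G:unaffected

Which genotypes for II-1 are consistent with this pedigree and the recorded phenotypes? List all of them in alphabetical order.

II-1 ∈ {Bb FF GG, Bb FF Gg, Bb Ff GG, Bb Ff Gg}

B/I-1 aff ·: bb
B/I-2 un ·: BB|Bb
B/II-1 un I-1×I-2: Bb
B/II-2 un ·: BB|Bb
B/II-3 un I-1×I-2: Bb
B/III-1 un II-2×II-1: BB|Bb
⇒ B over [I-1,I-2,II-1,II-2,II-3,III-1]: 8 consistent
F/I-1 un ·: FF|Ff
F/I-2 un ·: FF|Ff
F/II-1 un I-1×I-2: FF|Ff
F/II-2 un ·: FF|Ff
F/II-3 un I-1×I-2: FF|Ff
F/III-1 un II-2×II-1: FF|Ff
⇒ F over [I-1,I-2,II-1,II-2,II-3,III-1]: 45 consistent
G/I-1 un ·: GG|Gg
G/I-2 un ·: GG|Gg
G/II-1 un I-1×I-2: GG|Gg
G/II-2 un ·: GG|Gg
G/II-3 un I-1×I-2: GG|Gg
G/III-1 un II-2×II-1: GG|Gg
⇒ G over [I-1,I-2,II-1,II-2,II-3,III-1]: 45 consistent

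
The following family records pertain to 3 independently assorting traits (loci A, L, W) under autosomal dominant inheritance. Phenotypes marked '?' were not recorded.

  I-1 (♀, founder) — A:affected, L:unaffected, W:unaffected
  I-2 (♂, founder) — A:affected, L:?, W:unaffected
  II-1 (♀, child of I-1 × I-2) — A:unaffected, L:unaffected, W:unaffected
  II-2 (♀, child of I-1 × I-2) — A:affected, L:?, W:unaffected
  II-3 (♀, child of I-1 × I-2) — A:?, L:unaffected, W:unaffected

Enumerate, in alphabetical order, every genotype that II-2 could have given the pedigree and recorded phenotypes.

II-2 ∈ {AA Ll ww, AA ll ww, Aa Ll ww, Aa ll ww}

A/I-1 aff ·: Aa
A/I-2 aff ·: Aa
A/II-1 un I-1×I-2: aa
A/II-2 aff I-1×I-2: Aa|AA
A/II-3 ? I-1×I-2: aa|Aa|AA
⇒ A over [I-1,I-2,II-1,II-2,II-3]: 6 consistent
L/I-1 un ·: ll
L/I-2 ? ·: ll|Ll
L/II-1 un I-1×I-2: ll
L/II-2 ? I-1×I-2: ll|Ll
L/II-3 un I-1×I-2: ll
⇒ L over [I-1,I-2,II-1,II-2,II-3]: 3 consistent
W/I-1 un ·: ww
W/I-2 un ·: ww
W/II-1 un I-1×I-2: ww
W/II-2 un I-1×I-2: ww
W/II-3 un I-1×I-2: ww
⇒ W over [I-1,I-2,II-1,II-2,II-3]: 1 consistent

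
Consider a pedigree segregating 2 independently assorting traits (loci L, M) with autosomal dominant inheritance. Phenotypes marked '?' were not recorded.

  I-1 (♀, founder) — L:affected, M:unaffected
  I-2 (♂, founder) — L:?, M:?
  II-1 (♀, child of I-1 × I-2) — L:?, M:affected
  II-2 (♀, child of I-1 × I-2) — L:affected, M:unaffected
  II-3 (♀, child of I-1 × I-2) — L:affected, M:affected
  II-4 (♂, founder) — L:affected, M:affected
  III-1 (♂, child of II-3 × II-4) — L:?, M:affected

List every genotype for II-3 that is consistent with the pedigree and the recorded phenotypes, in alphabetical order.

L/I-1 aff ·: Ll|LL
L/I-2 ? ·: ll|Ll|LL
L/II-1 ? I-1×I-2: ll|Ll|LL
L/II-2 aff I-1×I-2: Ll|LL
L/II-3 aff I-1×I-2: Ll|LL
L/II-4 aff ·: Ll|LL
L/III-1 ? II-3×II-4: ll|Ll|LL
⇒ L over [I-1,I-2,II-1,II-2,II-3,II-4,III-1]: 130 consistent
M/I-1 un ·: mm
M/I-2 ? ·: Mm
M/II-1 aff I-1×I-2: Mm
M/II-2 un I-1×I-2: mm
M/II-3 aff I-1×I-2: Mm
M/II-4 aff ·: Mm|MM
M/III-1 aff II-3×II-4: Mm|MM
⇒ M over [I-1,I-2,II-1,II-2,II-3,II-4,III-1]: 4 consistent

II-3 ∈ {LL Mm, Ll Mm}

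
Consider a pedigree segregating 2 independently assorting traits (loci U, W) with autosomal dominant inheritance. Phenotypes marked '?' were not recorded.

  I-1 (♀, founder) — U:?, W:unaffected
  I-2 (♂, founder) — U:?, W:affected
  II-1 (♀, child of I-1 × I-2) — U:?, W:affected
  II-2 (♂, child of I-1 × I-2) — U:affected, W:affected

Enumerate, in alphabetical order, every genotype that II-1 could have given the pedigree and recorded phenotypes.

II-1 ∈ {UU Ww, Uu Ww, uu Ww}

U/I-1 ? ·: uu|Uu|UU
U/I-2 ? ·: uu|Uu|UU
U/II-1 ? I-1×I-2: uu|Uu|UU
U/II-2 aff I-1×I-2: Uu|UU
⇒ U over [I-1,I-2,II-1,II-2]: 21 consistent
W/I-1 un ·: ww
W/I-2 aff ·: Ww|WW
W/II-1 aff I-1×I-2: Ww
W/II-2 aff I-1×I-2: Ww
⇒ W over [I-1,I-2,II-1,II-2]: 2 consistent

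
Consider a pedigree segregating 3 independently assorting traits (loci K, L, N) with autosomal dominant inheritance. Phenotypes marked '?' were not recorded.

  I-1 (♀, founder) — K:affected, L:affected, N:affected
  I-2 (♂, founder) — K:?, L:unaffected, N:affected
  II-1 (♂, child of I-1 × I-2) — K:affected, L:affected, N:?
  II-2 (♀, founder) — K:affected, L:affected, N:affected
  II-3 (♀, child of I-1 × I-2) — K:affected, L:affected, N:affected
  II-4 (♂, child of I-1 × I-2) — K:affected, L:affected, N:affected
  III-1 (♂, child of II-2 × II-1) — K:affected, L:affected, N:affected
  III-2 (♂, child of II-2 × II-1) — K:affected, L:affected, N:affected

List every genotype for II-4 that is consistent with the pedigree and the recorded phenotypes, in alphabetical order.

II-4 ∈ {KK Ll NN, KK Ll Nn, Kk Ll NN, Kk Ll Nn}

K/I-1 aff ·: Kk|KK
K/I-2 ? ·: kk|Kk|KK
K/II-1 aff I-1×I-2: Kk|KK
K/II-2 aff ·: Kk|KK
K/II-3 aff I-1×I-2: Kk|KK
K/II-4 aff I-1×I-2: Kk|KK
K/III-1 aff II-2×II-1: Kk|KK
K/III-2 aff II-2×II-1: Kk|KK
⇒ K over [I-1,I-2,II-1,II-2,II-3,II-4,III-1,III-2]: 177 consistent
L/I-1 aff ·: Ll|LL
L/I-2 un ·: ll
L/II-1 aff I-1×I-2: Ll
L/II-2 aff ·: Ll|LL
L/II-3 aff I-1×I-2: Ll
L/II-4 aff I-1×I-2: Ll
L/III-1 aff II-2×II-1: Ll|LL
L/III-2 aff II-2×II-1: Ll|LL
⇒ L over [I-1,I-2,II-1,II-2,II-3,II-4,III-1,III-2]: 16 consistent
N/I-1 aff ·: Nn|NN
N/I-2 aff ·: Nn|NN
N/II-1 ? I-1×I-2: nn|Nn|NN
N/II-2 aff ·: Nn|NN
N/II-3 aff I-1×I-2: Nn|NN
N/II-4 aff I-1×I-2: Nn|NN
N/III-1 aff II-2×II-1: Nn|NN
N/III-2 aff II-2×II-1: Nn|NN
⇒ N over [I-1,I-2,II-1,II-2,II-3,II-4,III-1,III-2]: 169 consistent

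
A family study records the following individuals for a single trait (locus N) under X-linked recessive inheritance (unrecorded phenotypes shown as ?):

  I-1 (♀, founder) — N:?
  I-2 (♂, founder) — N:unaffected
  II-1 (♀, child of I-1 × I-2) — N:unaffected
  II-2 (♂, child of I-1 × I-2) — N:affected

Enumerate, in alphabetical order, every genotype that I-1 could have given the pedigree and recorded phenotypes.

I-1 ∈ {X^NX^n, X^nX^n}

N/I-1 ? ·: X^NX^n|X^nX^n
N/I-2 un ·: X^NY
N/II-1 un I-1×I-2: X^NX^N|X^NX^n
N/II-2 aff I-1×I-2: X^nY
⇒ N over [I-1,I-2,II-1,II-2]: 3 consistent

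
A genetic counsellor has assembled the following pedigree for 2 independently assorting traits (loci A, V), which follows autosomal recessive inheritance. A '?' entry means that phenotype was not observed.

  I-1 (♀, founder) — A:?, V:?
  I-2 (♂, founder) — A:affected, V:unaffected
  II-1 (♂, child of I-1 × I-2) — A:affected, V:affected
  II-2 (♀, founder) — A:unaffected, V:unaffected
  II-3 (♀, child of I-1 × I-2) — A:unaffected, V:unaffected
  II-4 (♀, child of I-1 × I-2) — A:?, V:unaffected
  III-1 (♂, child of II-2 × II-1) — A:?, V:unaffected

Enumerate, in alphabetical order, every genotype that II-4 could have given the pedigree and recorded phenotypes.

A/I-1 ? ·: Aa
A/I-2 aff ·: aa
A/II-1 aff I-1×I-2: aa
A/II-2 un ·: AA|Aa
A/II-3 un I-1×I-2: Aa
A/II-4 ? I-1×I-2: Aa|aa
A/III-1 ? II-2×II-1: Aa|aa
⇒ A over [I-1,I-2,II-1,II-2,II-3,II-4,III-1]: 6 consistent
V/I-1 ? ·: Vv|vv
V/I-2 un ·: Vv
V/II-1 aff I-1×I-2: vv
V/II-2 un ·: VV|Vv
V/II-3 un I-1×I-2: VV|Vv
V/II-4 un I-1×I-2: VV|Vv
V/III-1 un II-2×II-1: Vv
⇒ V over [I-1,I-2,II-1,II-2,II-3,II-4,III-1]: 10 consistent

II-4 ∈ {Aa VV, Aa Vv, aa VV, aa Vv}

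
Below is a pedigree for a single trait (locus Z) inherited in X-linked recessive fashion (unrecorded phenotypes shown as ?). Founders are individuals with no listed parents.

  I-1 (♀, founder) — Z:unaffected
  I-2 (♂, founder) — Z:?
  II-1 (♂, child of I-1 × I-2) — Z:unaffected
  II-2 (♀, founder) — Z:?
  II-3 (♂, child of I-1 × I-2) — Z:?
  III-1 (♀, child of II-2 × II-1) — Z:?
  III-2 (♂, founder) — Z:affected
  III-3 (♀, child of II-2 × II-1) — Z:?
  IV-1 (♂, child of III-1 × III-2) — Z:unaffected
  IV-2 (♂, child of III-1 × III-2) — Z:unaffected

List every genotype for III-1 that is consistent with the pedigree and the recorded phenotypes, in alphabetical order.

III-1 ∈ {X^ZX^Z, X^ZX^z}

Z/I-1 un ·: X^ZX^Z|X^ZX^z
Z/I-2 ? ·: X^ZY|X^zY
Z/II-1 un I-1×I-2: X^ZY
Z/II-2 ? ·: X^ZX^Z|X^ZX^z|X^zX^z
Z/II-3 ? I-1×I-2: X^ZY|X^zY
Z/III-1 ? II-2×II-1: X^ZX^Z|X^ZX^z
Z/III-2 aff ·: X^zY
Z/III-3 ? II-2×II-1: X^ZX^Z|X^ZX^z
Z/IV-1 un III-1×III-2: X^ZY
Z/IV-2 un III-1×III-2: X^ZY
⇒ Z over [I-1,I-2,II-1,II-2,II-3,III-1,III-2,III-3,IV-1,IV-2]: 36 consistent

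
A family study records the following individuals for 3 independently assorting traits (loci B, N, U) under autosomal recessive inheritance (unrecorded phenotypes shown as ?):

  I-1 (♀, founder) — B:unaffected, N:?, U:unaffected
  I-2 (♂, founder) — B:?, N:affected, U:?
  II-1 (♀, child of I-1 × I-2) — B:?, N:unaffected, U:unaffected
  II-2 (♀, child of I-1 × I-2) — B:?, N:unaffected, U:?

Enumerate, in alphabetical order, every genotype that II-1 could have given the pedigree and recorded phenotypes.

II-1 ∈ {BB Nn UU, BB Nn Uu, Bb Nn UU, Bb Nn Uu, bb Nn UU, bb Nn Uu}

B/I-1 un ·: BB|Bb
B/I-2 ? ·: BB|Bb|bb
B/II-1 ? I-1×I-2: BB|Bb|bb
B/II-2 ? I-1×I-2: BB|Bb|bb
⇒ B over [I-1,I-2,II-1,II-2]: 23 consistent
N/I-1 ? ·: NN|Nn
N/I-2 aff ·: nn
N/II-1 un I-1×I-2: Nn
N/II-2 un I-1×I-2: Nn
⇒ N over [I-1,I-2,II-1,II-2]: 2 consistent
U/I-1 un ·: UU|Uu
U/I-2 ? ·: UU|Uu|uu
U/II-1 un I-1×I-2: UU|Uu
U/II-2 ? I-1×I-2: UU|Uu|uu
⇒ U over [I-1,I-2,II-1,II-2]: 18 consistent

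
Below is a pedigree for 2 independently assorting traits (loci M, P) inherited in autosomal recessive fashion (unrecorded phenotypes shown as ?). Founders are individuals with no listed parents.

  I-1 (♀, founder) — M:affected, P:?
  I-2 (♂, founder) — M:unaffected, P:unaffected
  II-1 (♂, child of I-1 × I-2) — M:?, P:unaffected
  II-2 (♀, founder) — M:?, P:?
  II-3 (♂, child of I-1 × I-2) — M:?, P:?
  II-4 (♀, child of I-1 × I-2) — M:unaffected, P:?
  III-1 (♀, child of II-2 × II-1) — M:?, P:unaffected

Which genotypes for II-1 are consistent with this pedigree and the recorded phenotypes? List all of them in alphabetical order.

II-1 ∈ {Mm PP, Mm Pp, mm PP, mm Pp}

M/I-1 aff ·: mm
M/I-2 un ·: MM|Mm
M/II-1 ? I-1×I-2: Mm|mm
M/II-2 ? ·: MM|Mm|mm
M/II-3 ? I-1×I-2: Mm|mm
M/II-4 un I-1×I-2: Mm
M/III-1 ? II-2×II-1: MM|Mm|mm
⇒ M over [I-1,I-2,II-1,II-2,II-3,II-4,III-1]: 29 consistent
P/I-1 ? ·: PP|Pp|pp
P/I-2 un ·: PP|Pp
P/II-1 un I-1×I-2: PP|Pp
P/II-2 ? ·: PP|Pp|pp
P/II-3 ? I-1×I-2: PP|Pp|pp
P/II-4 ? I-1×I-2: PP|Pp|pp
P/III-1 un II-2×II-1: PP|Pp
⇒ P over [I-1,I-2,II-1,II-2,II-3,II-4,III-1]: 182 consistent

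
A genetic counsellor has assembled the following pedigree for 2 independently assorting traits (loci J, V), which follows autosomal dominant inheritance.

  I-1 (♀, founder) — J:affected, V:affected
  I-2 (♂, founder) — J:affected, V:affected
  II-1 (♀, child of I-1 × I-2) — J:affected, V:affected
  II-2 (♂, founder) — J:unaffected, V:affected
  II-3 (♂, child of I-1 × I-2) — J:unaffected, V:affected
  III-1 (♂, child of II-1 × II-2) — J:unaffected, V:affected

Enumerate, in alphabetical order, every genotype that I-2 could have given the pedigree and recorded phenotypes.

J/I-1 aff ·: Jj
J/I-2 aff ·: Jj
J/II-1 aff I-1×I-2: Jj
J/II-2 un ·: jj
J/II-3 un I-1×I-2: jj
J/III-1 un II-1×II-2: jj
⇒ J over [I-1,I-2,II-1,II-2,II-3,III-1]: 1 consistent
V/I-1 aff ·: Vv|VV
V/I-2 aff ·: Vv|VV
V/II-1 aff I-1×I-2: Vv|VV
V/II-2 aff ·: Vv|VV
V/II-3 aff I-1×I-2: Vv|VV
V/III-1 aff II-1×II-2: Vv|VV
⇒ V over [I-1,I-2,II-1,II-2,II-3,III-1]: 45 consistent

I-2 ∈ {Jj VV, Jj Vv}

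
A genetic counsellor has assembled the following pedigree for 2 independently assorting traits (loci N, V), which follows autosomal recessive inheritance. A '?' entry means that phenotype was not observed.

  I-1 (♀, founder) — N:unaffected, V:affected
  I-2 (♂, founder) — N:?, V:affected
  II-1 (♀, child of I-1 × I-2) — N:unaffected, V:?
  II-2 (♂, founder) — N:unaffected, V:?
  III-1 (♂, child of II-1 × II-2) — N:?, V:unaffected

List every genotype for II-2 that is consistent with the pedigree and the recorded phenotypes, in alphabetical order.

II-2 ∈ {NN VV, NN Vv, Nn VV, Nn Vv}

N/I-1 un ·: NN|Nn
N/I-2 ? ·: NN|Nn|nn
N/II-1 un I-1×I-2: NN|Nn
N/II-2 un ·: NN|Nn
N/III-1 ? II-1×II-2: NN|Nn|nn
⇒ N over [I-1,I-2,II-1,II-2,III-1]: 37 consistent
V/I-1 aff ·: vv
V/I-2 aff ·: vv
V/II-1 ? I-1×I-2: vv
V/II-2 ? ·: VV|Vv
V/III-1 un II-1×II-2: Vv
⇒ V over [I-1,I-2,II-1,II-2,III-1]: 2 consistent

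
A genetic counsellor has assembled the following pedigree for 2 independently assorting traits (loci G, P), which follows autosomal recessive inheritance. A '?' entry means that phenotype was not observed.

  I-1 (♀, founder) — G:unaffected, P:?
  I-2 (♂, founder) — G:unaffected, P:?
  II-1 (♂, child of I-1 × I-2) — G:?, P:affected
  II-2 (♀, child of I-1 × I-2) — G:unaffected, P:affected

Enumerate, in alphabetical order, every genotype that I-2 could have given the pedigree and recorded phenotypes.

I-2 ∈ {GG Pp, GG pp, Gg Pp, Gg pp}

G/I-1 un ·: GG|Gg
G/I-2 un ·: GG|Gg
G/II-1 ? I-1×I-2: GG|Gg|gg
G/II-2 un I-1×I-2: GG|Gg
⇒ G over [I-1,I-2,II-1,II-2]: 15 consistent
P/I-1 ? ·: Pp|pp
P/I-2 ? ·: Pp|pp
P/II-1 aff I-1×I-2: pp
P/II-2 aff I-1×I-2: pp
⇒ P over [I-1,I-2,II-1,II-2]: 4 consistent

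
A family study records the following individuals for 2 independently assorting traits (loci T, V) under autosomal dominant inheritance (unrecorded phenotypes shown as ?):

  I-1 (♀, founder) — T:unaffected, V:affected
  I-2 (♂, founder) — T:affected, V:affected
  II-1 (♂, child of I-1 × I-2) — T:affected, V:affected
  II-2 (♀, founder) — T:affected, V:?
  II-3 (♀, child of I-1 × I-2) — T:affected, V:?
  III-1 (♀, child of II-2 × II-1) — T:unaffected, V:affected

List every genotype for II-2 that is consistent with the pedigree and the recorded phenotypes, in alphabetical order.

T/I-1 un ·: tt
T/I-2 aff ·: Tt|TT
T/II-1 aff I-1×I-2: Tt
T/II-2 aff ·: Tt
T/II-3 aff I-1×I-2: Tt
T/III-1 un II-2×II-1: tt
⇒ T over [I-1,I-2,II-1,II-2,II-3,III-1]: 2 consistent
V/I-1 aff ·: Vv|VV
V/I-2 aff ·: Vv|VV
V/II-1 aff I-1×I-2: Vv|VV
V/II-2 ? ·: vv|Vv|VV
V/II-3 ? I-1×I-2: vv|Vv|VV
V/III-1 aff II-2×II-1: Vv|VV
⇒ V over [I-1,I-2,II-1,II-2,II-3,III-1]: 67 consistent

II-2 ∈ {Tt VV, Tt Vv, Tt vv}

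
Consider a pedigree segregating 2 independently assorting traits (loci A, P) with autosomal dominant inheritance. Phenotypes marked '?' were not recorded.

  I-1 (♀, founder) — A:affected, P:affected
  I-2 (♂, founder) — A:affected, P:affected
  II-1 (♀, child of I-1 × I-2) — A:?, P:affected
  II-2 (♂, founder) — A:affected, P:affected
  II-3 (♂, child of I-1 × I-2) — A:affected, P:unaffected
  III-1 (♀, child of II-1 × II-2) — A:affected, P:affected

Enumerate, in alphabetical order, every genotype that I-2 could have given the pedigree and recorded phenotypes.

A/I-1 aff ·: Aa|AA
A/I-2 aff ·: Aa|AA
A/II-1 ? I-1×I-2: aa|Aa|AA
A/II-2 aff ·: Aa|AA
A/II-3 aff I-1×I-2: Aa|AA
A/III-1 aff II-1×II-2: Aa|AA
⇒ A over [I-1,I-2,II-1,II-2,II-3,III-1]: 49 consistent
P/I-1 aff ·: Pp
P/I-2 aff ·: Pp
P/II-1 aff I-1×I-2: Pp|PP
P/II-2 aff ·: Pp|PP
P/II-3 un I-1×I-2: pp
P/III-1 aff II-1×II-2: Pp|PP
⇒ P over [I-1,I-2,II-1,II-2,II-3,III-1]: 7 consistent

I-2 ∈ {AA Pp, Aa Pp}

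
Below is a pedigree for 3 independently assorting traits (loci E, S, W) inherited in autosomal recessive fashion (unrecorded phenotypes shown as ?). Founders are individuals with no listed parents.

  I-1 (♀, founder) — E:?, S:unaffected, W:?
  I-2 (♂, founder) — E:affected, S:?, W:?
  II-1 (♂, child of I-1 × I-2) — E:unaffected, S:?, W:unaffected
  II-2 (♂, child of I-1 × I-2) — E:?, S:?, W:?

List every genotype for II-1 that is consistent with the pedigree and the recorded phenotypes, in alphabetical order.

E/I-1 ? ·: EE|Ee
E/I-2 aff ·: ee
E/II-1 un I-1×I-2: Ee
E/II-2 ? I-1×I-2: Ee|ee
⇒ E over [I-1,I-2,II-1,II-2]: 3 consistent
S/I-1 un ·: SS|Ss
S/I-2 ? ·: SS|Ss|ss
S/II-1 ? I-1×I-2: SS|Ss|ss
S/II-2 ? I-1×I-2: SS|Ss|ss
⇒ S over [I-1,I-2,II-1,II-2]: 23 consistent
W/I-1 ? ·: WW|Ww|ww
W/I-2 ? ·: WW|Ww|ww
W/II-1 un I-1×I-2: WW|Ww
W/II-2 ? I-1×I-2: WW|Ww|ww
⇒ W over [I-1,I-2,II-1,II-2]: 21 consistent

II-1 ∈ {Ee SS WW, Ee SS Ww, Ee Ss WW, Ee Ss Ww, Ee ss WW, Ee ss Ww}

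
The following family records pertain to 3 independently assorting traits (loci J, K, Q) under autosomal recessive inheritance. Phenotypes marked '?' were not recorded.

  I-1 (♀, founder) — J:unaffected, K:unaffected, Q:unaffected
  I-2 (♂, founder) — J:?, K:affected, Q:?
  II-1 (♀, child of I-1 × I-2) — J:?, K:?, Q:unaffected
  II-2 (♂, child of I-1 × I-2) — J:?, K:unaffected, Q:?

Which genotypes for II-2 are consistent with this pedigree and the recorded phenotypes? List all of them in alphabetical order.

J/I-1 un ·: JJ|Jj
J/I-2 ? ·: JJ|Jj|jj
J/II-1 ? I-1×I-2: JJ|Jj|jj
J/II-2 ? I-1×I-2: JJ|Jj|jj
⇒ J over [I-1,I-2,II-1,II-2]: 23 consistent
K/I-1 un ·: KK|Kk
K/I-2 aff ·: kk
K/II-1 ? I-1×I-2: Kk|kk
K/II-2 un I-1×I-2: Kk
⇒ K over [I-1,I-2,II-1,II-2]: 3 consistent
Q/I-1 un ·: QQ|Qq
Q/I-2 ? ·: QQ|Qq|qq
Q/II-1 un I-1×I-2: QQ|Qq
Q/II-2 ? I-1×I-2: QQ|Qq|qq
⇒ Q over [I-1,I-2,II-1,II-2]: 18 consistent

II-2 ∈ {JJ Kk QQ, JJ Kk Qq, JJ Kk qq, Jj Kk QQ, Jj Kk Qq, Jj Kk qq, jj Kk QQ, jj Kk Qq, jj Kk qq}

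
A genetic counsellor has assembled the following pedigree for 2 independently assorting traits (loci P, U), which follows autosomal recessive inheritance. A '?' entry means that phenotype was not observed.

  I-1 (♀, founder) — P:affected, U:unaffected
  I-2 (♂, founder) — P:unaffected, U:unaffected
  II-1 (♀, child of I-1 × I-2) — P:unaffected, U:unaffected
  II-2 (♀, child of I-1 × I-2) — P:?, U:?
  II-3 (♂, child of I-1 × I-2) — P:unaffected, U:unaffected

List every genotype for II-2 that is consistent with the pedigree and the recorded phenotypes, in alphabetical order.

P/I-1 aff ·: pp
P/I-2 un ·: PP|Pp
P/II-1 un I-1×I-2: Pp
P/II-2 ? I-1×I-2: Pp|pp
P/II-3 un I-1×I-2: Pp
⇒ P over [I-1,I-2,II-1,II-2,II-3]: 3 consistent
U/I-1 un ·: UU|Uu
U/I-2 un ·: UU|Uu
U/II-1 un I-1×I-2: UU|Uu
U/II-2 ? I-1×I-2: UU|Uu|uu
U/II-3 un I-1×I-2: UU|Uu
⇒ U over [I-1,I-2,II-1,II-2,II-3]: 29 consistent

II-2 ∈ {Pp UU, Pp Uu, Pp uu, pp UU, pp Uu, pp uu}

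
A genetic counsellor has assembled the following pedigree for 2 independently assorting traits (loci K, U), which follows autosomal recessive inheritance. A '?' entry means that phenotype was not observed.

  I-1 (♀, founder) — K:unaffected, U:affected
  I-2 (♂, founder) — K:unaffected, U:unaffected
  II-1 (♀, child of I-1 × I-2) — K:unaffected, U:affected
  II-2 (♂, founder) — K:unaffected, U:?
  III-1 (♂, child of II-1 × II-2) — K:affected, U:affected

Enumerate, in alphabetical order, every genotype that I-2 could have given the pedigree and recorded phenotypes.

I-2 ∈ {KK Uu, Kk Uu}

K/I-1 un ·: KK|Kk
K/I-2 un ·: KK|Kk
K/II-1 un I-1×I-2: Kk
K/II-2 un ·: Kk
K/III-1 aff II-1×II-2: kk
⇒ K over [I-1,I-2,II-1,II-2,III-1]: 3 consistent
U/I-1 aff ·: uu
U/I-2 un ·: Uu
U/II-1 aff I-1×I-2: uu
U/II-2 ? ·: Uu|uu
U/III-1 aff II-1×II-2: uu
⇒ U over [I-1,I-2,II-1,II-2,III-1]: 2 consistent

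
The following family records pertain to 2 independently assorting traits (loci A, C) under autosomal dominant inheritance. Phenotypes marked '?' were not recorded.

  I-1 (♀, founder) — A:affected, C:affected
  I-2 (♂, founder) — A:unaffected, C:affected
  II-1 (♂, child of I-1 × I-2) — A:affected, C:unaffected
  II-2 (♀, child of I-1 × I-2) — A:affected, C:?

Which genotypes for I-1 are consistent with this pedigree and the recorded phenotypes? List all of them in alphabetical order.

A/I-1 aff ·: Aa|AA
A/I-2 un ·: aa
A/II-1 aff I-1×I-2: Aa
A/II-2 aff I-1×I-2: Aa
⇒ A over [I-1,I-2,II-1,II-2]: 2 consistent
C/I-1 aff ·: Cc
C/I-2 aff ·: Cc
C/II-1 un I-1×I-2: cc
C/II-2 ? I-1×I-2: cc|Cc|CC
⇒ C over [I-1,I-2,II-1,II-2]: 3 consistent

I-1 ∈ {AA Cc, Aa Cc}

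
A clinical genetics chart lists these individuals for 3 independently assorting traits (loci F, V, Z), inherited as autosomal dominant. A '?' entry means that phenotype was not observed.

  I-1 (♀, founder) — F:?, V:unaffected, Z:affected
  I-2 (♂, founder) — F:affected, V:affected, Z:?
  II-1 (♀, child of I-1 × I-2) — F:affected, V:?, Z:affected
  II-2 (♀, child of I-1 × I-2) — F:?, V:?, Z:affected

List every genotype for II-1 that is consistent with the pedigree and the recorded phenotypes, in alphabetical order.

F/I-1 ? ·: ff|Ff|FF
F/I-2 aff ·: Ff|FF
F/II-1 aff I-1×I-2: Ff|FF
F/II-2 ? I-1×I-2: ff|Ff|FF
⇒ F over [I-1,I-2,II-1,II-2]: 18 consistent
V/I-1 un ·: vv
V/I-2 aff ·: Vv|VV
V/II-1 ? I-1×I-2: vv|Vv
V/II-2 ? I-1×I-2: vv|Vv
⇒ V over [I-1,I-2,II-1,II-2]: 5 consistent
Z/I-1 aff ·: Zz|ZZ
Z/I-2 ? ·: zz|Zz|ZZ
Z/II-1 aff I-1×I-2: Zz|ZZ
Z/II-2 aff I-1×I-2: Zz|ZZ
⇒ Z over [I-1,I-2,II-1,II-2]: 15 consistent

II-1 ∈ {FF Vv ZZ, FF Vv Zz, FF vv ZZ, FF vv Zz, Ff Vv ZZ, Ff Vv Zz, Ff vv ZZ, Ff vv Zz}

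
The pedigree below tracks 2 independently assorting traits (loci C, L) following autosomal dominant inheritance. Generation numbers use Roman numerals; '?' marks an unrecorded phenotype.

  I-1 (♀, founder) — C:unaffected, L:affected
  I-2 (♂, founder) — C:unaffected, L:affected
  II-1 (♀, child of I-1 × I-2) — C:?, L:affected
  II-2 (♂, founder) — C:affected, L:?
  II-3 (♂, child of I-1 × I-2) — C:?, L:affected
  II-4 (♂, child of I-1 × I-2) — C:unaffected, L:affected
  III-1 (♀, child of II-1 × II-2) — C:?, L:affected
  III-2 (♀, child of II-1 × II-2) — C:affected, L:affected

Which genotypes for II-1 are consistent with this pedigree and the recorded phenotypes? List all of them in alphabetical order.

C/I-1 un ·: cc
C/I-2 un ·: cc
C/II-1 ? I-1×I-2: cc
C/II-2 aff ·: Cc|CC
C/II-3 ? I-1×I-2: cc
C/II-4 un I-1×I-2: cc
C/III-1 ? II-1×II-2: cc|Cc
C/III-2 aff II-1×II-2: Cc
⇒ C over [I-1,I-2,II-1,II-2,II-3,II-4,III-1,III-2]: 3 consistent
L/I-1 aff ·: Ll|LL
L/I-2 aff ·: Ll|LL
L/II-1 aff I-1×I-2: Ll|LL
L/II-2 ? ·: ll|Ll|LL
L/II-3 aff I-1×I-2: Ll|LL
L/II-4 aff I-1×I-2: Ll|LL
L/III-1 aff II-1×II-2: Ll|LL
L/III-2 aff II-1×II-2: Ll|LL
⇒ L over [I-1,I-2,II-1,II-2,II-3,II-4,III-1,III-2]: 186 consistent

II-1 ∈ {cc LL, cc Ll}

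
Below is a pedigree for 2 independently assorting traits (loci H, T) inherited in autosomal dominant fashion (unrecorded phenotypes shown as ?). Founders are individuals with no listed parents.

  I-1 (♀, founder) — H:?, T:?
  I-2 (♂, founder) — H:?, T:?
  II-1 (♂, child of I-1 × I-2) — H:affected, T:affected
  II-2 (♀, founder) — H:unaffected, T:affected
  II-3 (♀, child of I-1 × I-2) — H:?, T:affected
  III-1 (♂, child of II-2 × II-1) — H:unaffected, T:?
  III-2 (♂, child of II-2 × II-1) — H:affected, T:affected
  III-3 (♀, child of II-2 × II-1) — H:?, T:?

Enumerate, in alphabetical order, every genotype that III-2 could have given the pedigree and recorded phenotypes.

H/I-1 ? ·: hh|Hh|HH
H/I-2 ? ·: hh|Hh|HH
H/II-1 aff I-1×I-2: Hh
H/II-2 un ·: hh
H/II-3 ? I-1×I-2: hh|Hh|HH
H/III-1 un II-2×II-1: hh
H/III-2 aff II-2×II-1: Hh
H/III-3 ? II-2×II-1: hh|Hh
⇒ H over [I-1,I-2,II-1,II-2,II-3,III-1,III-2,III-3]: 26 consistent
T/I-1 ? ·: tt|Tt|TT
T/I-2 ? ·: tt|Tt|TT
T/II-1 aff I-1×I-2: Tt|TT
T/II-2 aff ·: Tt|TT
T/II-3 aff I-1×I-2: Tt|TT
T/III-1 ? II-2×II-1: tt|Tt|TT
T/III-2 aff II-2×II-1: Tt|TT
T/III-3 ? II-2×II-1: tt|Tt|TT
⇒ T over [I-1,I-2,II-1,II-2,II-3,III-1,III-2,III-3]: 323 consistent

III-2 ∈ {Hh TT, Hh Tt}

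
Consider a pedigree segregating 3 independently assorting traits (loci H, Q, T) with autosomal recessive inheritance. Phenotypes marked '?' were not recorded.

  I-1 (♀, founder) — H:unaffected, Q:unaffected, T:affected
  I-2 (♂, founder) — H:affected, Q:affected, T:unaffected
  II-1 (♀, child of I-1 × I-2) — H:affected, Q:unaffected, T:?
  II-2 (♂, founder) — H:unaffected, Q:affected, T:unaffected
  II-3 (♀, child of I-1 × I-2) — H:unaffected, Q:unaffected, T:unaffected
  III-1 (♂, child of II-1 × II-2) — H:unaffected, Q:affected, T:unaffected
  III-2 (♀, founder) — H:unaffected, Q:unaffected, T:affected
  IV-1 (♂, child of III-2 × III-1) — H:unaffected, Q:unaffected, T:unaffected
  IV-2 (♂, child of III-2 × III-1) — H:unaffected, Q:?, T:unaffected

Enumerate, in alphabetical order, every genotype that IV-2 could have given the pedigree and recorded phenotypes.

H/I-1 un ·: Hh
H/I-2 aff ·: hh
H/II-1 aff I-1×I-2: hh
H/II-2 un ·: HH|Hh
H/II-3 un I-1×I-2: Hh
H/III-1 un II-1×II-2: Hh
H/III-2 un ·: HH|Hh
H/IV-1 un III-2×III-1: HH|Hh
H/IV-2 un III-2×III-1: HH|Hh
⇒ H over [I-1,I-2,II-1,II-2,II-3,III-1,III-2,IV-1,IV-2]: 16 consistent
Q/I-1 un ·: QQ|Qq
Q/I-2 aff ·: qq
Q/II-1 un I-1×I-2: Qq
Q/II-2 aff ·: qq
Q/II-3 un I-1×I-2: Qq
Q/III-1 aff II-1×II-2: qq
Q/III-2 un ·: QQ|Qq
Q/IV-1 un III-2×III-1: Qq
Q/IV-2 ? III-2×III-1: Qq|qq
⇒ Q over [I-1,I-2,II-1,II-2,II-3,III-1,III-2,IV-1,IV-2]: 6 consistent
T/I-1 aff ·: tt
T/I-2 un ·: TT|Tt
T/II-1 ? I-1×I-2: Tt|tt
T/II-2 un ·: TT|Tt
T/II-3 un I-1×I-2: Tt
T/III-1 un II-1×II-2: TT|Tt
T/III-2 aff ·: tt
T/IV-1 un III-2×III-1: Tt
T/IV-2 un III-2×III-1: Tt
⇒ T over [I-1,I-2,II-1,II-2,II-3,III-1,III-2,IV-1,IV-2]: 10 consistent

IV-2 ∈ {HH Qq Tt, HH qq Tt, Hh Qq Tt, Hh qq Tt}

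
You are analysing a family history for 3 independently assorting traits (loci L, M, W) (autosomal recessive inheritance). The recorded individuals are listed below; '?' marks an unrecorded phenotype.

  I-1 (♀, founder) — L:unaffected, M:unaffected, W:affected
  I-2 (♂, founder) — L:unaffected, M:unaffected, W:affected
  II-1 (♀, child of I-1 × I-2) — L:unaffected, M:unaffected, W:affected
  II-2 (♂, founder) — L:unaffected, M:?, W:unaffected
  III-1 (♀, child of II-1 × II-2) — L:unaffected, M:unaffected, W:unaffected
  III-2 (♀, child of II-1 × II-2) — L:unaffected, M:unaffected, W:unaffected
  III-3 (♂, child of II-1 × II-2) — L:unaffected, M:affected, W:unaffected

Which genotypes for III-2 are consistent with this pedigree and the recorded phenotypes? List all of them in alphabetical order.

III-2 ∈ {LL MM Ww, LL Mm Ww, Ll MM Ww, Ll Mm Ww}

L/I-1 un ·: LL|Ll
L/I-2 un ·: LL|Ll
L/II-1 un I-1×I-2: LL|Ll
L/II-2 un ·: LL|Ll
L/III-1 un II-1×II-2: LL|Ll
L/III-2 un II-1×II-2: LL|Ll
L/III-3 un II-1×II-2: LL|Ll
⇒ L over [I-1,I-2,II-1,II-2,III-1,III-2,III-3]: 84 consistent
M/I-1 un ·: MM|Mm
M/I-2 un ·: MM|Mm
M/II-1 un I-1×I-2: Mm
M/II-2 ? ·: Mm|mm
M/III-1 un II-1×II-2: MM|Mm
M/III-2 un II-1×II-2: MM|Mm
M/III-3 aff II-1×II-2: mm
⇒ M over [I-1,I-2,II-1,II-2,III-1,III-2,III-3]: 15 consistent
W/I-1 aff ·: ww
W/I-2 aff ·: ww
W/II-1 aff I-1×I-2: ww
W/II-2 un ·: WW|Ww
W/III-1 un II-1×II-2: Ww
W/III-2 un II-1×II-2: Ww
W/III-3 un II-1×II-2: Ww
⇒ W over [I-1,I-2,II-1,II-2,III-1,III-2,III-3]: 2 consistent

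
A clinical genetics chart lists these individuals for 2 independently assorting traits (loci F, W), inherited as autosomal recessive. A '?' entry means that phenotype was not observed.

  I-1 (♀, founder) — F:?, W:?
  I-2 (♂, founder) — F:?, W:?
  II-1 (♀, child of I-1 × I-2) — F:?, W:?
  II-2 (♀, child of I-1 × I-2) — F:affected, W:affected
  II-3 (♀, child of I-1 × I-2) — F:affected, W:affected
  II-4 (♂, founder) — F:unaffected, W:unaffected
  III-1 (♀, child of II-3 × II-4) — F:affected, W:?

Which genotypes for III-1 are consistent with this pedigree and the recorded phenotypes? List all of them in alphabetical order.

III-1 ∈ {ff Ww, ff ww}

F/I-1 ? ·: Ff|ff
F/I-2 ? ·: Ff|ff
F/II-1 ? I-1×I-2: FF|Ff|ff
F/II-2 aff I-1×I-2: ff
F/II-3 aff I-1×I-2: ff
F/II-4 un ·: Ff
F/III-1 aff II-3×II-4: ff
⇒ F over [I-1,I-2,II-1,II-2,II-3,II-4,III-1]: 8 consistent
W/I-1 ? ·: Ww|ww
W/I-2 ? ·: Ww|ww
W/II-1 ? I-1×I-2: WW|Ww|ww
W/II-2 aff I-1×I-2: ww
W/II-3 aff I-1×I-2: ww
W/II-4 un ·: WW|Ww
W/III-1 ? II-3×II-4: Ww|ww
⇒ W over [I-1,I-2,II-1,II-2,II-3,II-4,III-1]: 24 consistent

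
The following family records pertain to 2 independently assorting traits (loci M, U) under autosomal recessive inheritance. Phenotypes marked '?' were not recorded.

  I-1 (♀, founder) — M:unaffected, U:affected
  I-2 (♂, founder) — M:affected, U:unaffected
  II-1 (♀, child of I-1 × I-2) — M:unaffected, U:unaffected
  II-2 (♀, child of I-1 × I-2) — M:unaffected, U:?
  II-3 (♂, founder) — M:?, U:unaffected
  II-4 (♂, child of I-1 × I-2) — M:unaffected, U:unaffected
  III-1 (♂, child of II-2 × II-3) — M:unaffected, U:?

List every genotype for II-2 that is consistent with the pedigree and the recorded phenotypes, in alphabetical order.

II-2 ∈ {Mm Uu, Mm uu}

M/I-1 un ·: MM|Mm
M/I-2 aff ·: mm
M/II-1 un I-1×I-2: Mm
M/II-2 un I-1×I-2: Mm
M/II-3 ? ·: MM|Mm|mm
M/II-4 un I-1×I-2: Mm
M/III-1 un II-2×II-3: MM|Mm
⇒ M over [I-1,I-2,II-1,II-2,II-3,II-4,III-1]: 10 consistent
U/I-1 aff ·: uu
U/I-2 un ·: UU|Uu
U/II-1 un I-1×I-2: Uu
U/II-2 ? I-1×I-2: Uu|uu
U/II-3 un ·: UU|Uu
U/II-4 un I-1×I-2: Uu
U/III-1 ? II-2×II-3: UU|Uu|uu
⇒ U over [I-1,I-2,II-1,II-2,II-3,II-4,III-1]: 13 consistent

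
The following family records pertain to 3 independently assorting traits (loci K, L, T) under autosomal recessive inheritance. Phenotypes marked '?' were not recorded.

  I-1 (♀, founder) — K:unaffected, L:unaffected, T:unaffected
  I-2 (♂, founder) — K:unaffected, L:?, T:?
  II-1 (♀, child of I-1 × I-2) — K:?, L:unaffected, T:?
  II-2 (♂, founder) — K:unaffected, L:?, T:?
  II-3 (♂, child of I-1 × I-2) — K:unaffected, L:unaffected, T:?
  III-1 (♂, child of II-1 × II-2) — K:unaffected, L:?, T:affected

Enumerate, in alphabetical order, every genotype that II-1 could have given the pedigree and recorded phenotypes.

II-1 ∈ {KK LL Tt, KK LL tt, KK Ll Tt, KK Ll tt, Kk LL Tt, Kk LL tt, Kk Ll Tt, Kk Ll tt, kk LL Tt, kk LL tt, kk Ll Tt, kk Ll tt}

K/I-1 un ·: KK|Kk
K/I-2 un ·: KK|Kk
K/II-1 ? I-1×I-2: KK|Kk|kk
K/II-2 un ·: KK|Kk
K/II-3 un I-1×I-2: KK|Kk
K/III-1 un II-1×II-2: KK|Kk
⇒ K over [I-1,I-2,II-1,II-2,II-3,III-1]: 49 consistent
L/I-1 un ·: LL|Ll
L/I-2 ? ·: LL|Ll|ll
L/II-1 un I-1×I-2: LL|Ll
L/II-2 ? ·: LL|Ll|ll
L/II-3 un I-1×I-2: LL|Ll
L/III-1 ? II-1×II-2: LL|Ll|ll
⇒ L over [I-1,I-2,II-1,II-2,II-3,III-1]: 84 consistent
T/I-1 un ·: TT|Tt
T/I-2 ? ·: TT|Tt|tt
T/II-1 ? I-1×I-2: Tt|tt
T/II-2 ? ·: Tt|tt
T/II-3 ? I-1×I-2: TT|Tt|tt
T/III-1 aff II-1×II-2: tt
⇒ T over [I-1,I-2,II-1,II-2,II-3,III-1]: 30 consistent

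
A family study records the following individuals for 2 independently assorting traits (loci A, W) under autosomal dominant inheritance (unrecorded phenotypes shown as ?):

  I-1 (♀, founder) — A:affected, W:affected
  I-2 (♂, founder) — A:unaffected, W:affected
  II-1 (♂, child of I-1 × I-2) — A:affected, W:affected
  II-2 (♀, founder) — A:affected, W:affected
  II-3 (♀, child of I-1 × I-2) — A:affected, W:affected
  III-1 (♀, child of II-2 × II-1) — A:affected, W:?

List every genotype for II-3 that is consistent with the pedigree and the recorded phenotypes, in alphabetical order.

II-3 ∈ {Aa WW, Aa Ww}

A/I-1 aff ·: Aa|AA
A/I-2 un ·: aa
A/II-1 aff I-1×I-2: Aa
A/II-2 aff ·: Aa|AA
A/II-3 aff I-1×I-2: Aa
A/III-1 aff II-2×II-1: Aa|AA
⇒ A over [I-1,I-2,II-1,II-2,II-3,III-1]: 8 consistent
W/I-1 aff ·: Ww|WW
W/I-2 aff ·: Ww|WW
W/II-1 aff I-1×I-2: Ww|WW
W/II-2 aff ·: Ww|WW
W/II-3 aff I-1×I-2: Ww|WW
W/III-1 ? II-2×II-1: ww|Ww|WW
⇒ W over [I-1,I-2,II-1,II-2,II-3,III-1]: 51 consistent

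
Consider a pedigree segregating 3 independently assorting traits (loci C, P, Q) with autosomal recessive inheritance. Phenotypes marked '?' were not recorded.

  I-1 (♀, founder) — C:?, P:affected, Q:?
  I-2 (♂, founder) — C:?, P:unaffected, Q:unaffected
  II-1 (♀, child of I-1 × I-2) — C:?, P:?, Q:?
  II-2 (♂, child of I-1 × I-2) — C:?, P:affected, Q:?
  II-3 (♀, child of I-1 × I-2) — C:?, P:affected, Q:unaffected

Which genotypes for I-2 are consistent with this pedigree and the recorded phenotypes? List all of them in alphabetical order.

I-2 ∈ {CC Pp QQ, CC Pp Qq, Cc Pp QQ, Cc Pp Qq, cc Pp QQ, cc Pp Qq}

C/I-1 ? ·: CC|Cc|cc
C/I-2 ? ·: CC|Cc|cc
C/II-1 ? I-1×I-2: CC|Cc|cc
C/II-2 ? I-1×I-2: CC|Cc|cc
C/II-3 ? I-1×I-2: CC|Cc|cc
⇒ C over [I-1,I-2,II-1,II-2,II-3]: 63 consistent
P/I-1 aff ·: pp
P/I-2 un ·: Pp
P/II-1 ? I-1×I-2: Pp|pp
P/II-2 aff I-1×I-2: pp
P/II-3 aff I-1×I-2: pp
⇒ P over [I-1,I-2,II-1,II-2,II-3]: 2 consistent
Q/I-1 ? ·: QQ|Qq|qq
Q/I-2 un ·: QQ|Qq
Q/II-1 ? I-1×I-2: QQ|Qq|qq
Q/II-2 ? I-1×I-2: QQ|Qq|qq
Q/II-3 un I-1×I-2: QQ|Qq
⇒ Q over [I-1,I-2,II-1,II-2,II-3]: 40 consistent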